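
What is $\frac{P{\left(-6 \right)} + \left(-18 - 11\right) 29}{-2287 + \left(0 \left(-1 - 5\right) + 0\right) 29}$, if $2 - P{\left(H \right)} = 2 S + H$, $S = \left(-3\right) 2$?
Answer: $\frac{821}{2287} \approx 0.35899$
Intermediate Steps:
$S = -6$
$P{\left(H \right)} = 14 - H$ ($P{\left(H \right)} = 2 - \left(2 \left(-6\right) + H\right) = 2 - \left(-12 + H\right) = 14 - H$)
$\frac{P{\left(-6 \right)} + \left(-18 - 11\right) 29}{-2287 + \left(0 \left(-1 - 5\right) + 0\right) 29} = \frac{\left(14 - -6\right) + \left(-18 - 11\right) 29}{-2287 + \left(0 \left(-1 - 5\right) + 0\right) 29} = \frac{\left(14 + 6\right) - 841}{-2287 + \left(0 \left(-6\right) + 0\right) 29} = \frac{20 - 841}{-2287 + \left(0 + 0\right) 29} = - \frac{821}{-2287 + 0 \cdot 29} = - \frac{821}{-2287 + 0} = - \frac{821}{-2287} = \left(-821\right) \left(- \frac{1}{2287}\right) = \frac{821}{2287}$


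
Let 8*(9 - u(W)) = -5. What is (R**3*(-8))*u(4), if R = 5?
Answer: -9625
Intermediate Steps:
u(W) = 77/8 (u(W) = 9 - 1/8*(-5) = 9 + 5/8 = 77/8)
(R**3*(-8))*u(4) = (5**3*(-8))*(77/8) = (125*(-8))*(77/8) = -1000*77/8 = -9625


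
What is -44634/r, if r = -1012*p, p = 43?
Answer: 519/506 ≈ 1.0257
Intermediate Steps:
r = -43516 (r = -1012*43 = -43516)
-44634/r = -44634/(-43516) = -44634*(-1/43516) = 519/506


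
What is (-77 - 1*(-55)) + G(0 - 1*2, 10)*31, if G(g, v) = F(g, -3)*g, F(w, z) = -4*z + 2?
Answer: -890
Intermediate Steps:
F(w, z) = 2 - 4*z
G(g, v) = 14*g (G(g, v) = (2 - 4*(-3))*g = (2 + 12)*g = 14*g)
(-77 - 1*(-55)) + G(0 - 1*2, 10)*31 = (-77 - 1*(-55)) + (14*(0 - 1*2))*31 = (-77 + 55) + (14*(0 - 2))*31 = -22 + (14*(-2))*31 = -22 - 28*31 = -22 - 868 = -890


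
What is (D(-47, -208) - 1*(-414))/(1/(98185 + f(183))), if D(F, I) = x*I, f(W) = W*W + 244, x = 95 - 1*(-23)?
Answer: -3183181340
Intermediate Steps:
x = 118 (x = 95 + 23 = 118)
f(W) = 244 + W² (f(W) = W² + 244 = 244 + W²)
D(F, I) = 118*I
(D(-47, -208) - 1*(-414))/(1/(98185 + f(183))) = (118*(-208) - 1*(-414))/(1/(98185 + (244 + 183²))) = (-24544 + 414)/(1/(98185 + (244 + 33489))) = -24130/(1/(98185 + 33733)) = -24130/(1/131918) = -24130/1/131918 = -24130*131918 = -3183181340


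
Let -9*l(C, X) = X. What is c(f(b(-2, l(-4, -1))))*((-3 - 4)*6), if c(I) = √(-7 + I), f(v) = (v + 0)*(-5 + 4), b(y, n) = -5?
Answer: -42*I*√2 ≈ -59.397*I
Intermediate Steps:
l(C, X) = -X/9
f(v) = -v (f(v) = v*(-1) = -v)
c(f(b(-2, l(-4, -1))))*((-3 - 4)*6) = √(-7 - 1*(-5))*((-3 - 4)*6) = √(-7 + 5)*(-7*6) = √(-2)*(-42) = (I*√2)*(-42) = -42*I*√2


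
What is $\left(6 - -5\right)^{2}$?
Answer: $121$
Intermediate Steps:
$\left(6 - -5\right)^{2} = \left(6 + 5\right)^{2} = 11^{2} = 121$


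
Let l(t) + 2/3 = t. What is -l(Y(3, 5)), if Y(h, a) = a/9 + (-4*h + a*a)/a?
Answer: -112/45 ≈ -2.4889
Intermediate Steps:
Y(h, a) = a/9 + (a**2 - 4*h)/a (Y(h, a) = a*(1/9) + (-4*h + a**2)/a = a/9 + (a**2 - 4*h)/a)
l(t) = -2/3 + t
-l(Y(3, 5)) = -(-2/3 + ((10/9)*5 - 4*3/5)) = -(-2/3 + (50/9 - 4*3*1/5)) = -(-2/3 + (50/9 - 12/5)) = -(-2/3 + 142/45) = -1*112/45 = -112/45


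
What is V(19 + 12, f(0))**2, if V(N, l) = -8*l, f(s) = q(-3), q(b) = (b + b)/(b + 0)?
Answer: 256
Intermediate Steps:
q(b) = 2 (q(b) = (2*b)/b = 2)
f(s) = 2
V(19 + 12, f(0))**2 = (-8*2)**2 = (-16)**2 = 256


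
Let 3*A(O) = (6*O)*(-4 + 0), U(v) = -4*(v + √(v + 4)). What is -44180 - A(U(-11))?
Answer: -43828 - 32*I*√7 ≈ -43828.0 - 84.664*I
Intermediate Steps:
U(v) = -4*v - 4*√(4 + v) (U(v) = -4*(v + √(4 + v)) = -4*v - 4*√(4 + v))
A(O) = -8*O (A(O) = ((6*O)*(-4 + 0))/3 = ((6*O)*(-4))/3 = (-24*O)/3 = -8*O)
-44180 - A(U(-11)) = -44180 - (-8)*(-4*(-11) - 4*√(4 - 11)) = -44180 - (-8)*(44 - 4*I*√7) = -44180 - (-352 + 32*I*√7) = -44180 + (352 - 32*I*√7) = -43828 - 32*I*√7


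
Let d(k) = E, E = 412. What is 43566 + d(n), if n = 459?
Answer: 43978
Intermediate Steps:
d(k) = 412
43566 + d(n) = 43566 + 412 = 43978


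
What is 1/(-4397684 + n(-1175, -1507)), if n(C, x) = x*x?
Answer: -1/2126635 ≈ -4.7023e-7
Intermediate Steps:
n(C, x) = x²
1/(-4397684 + n(-1175, -1507)) = 1/(-4397684 + (-1507)²) = 1/(-4397684 + 2271049) = 1/(-2126635) = -1/2126635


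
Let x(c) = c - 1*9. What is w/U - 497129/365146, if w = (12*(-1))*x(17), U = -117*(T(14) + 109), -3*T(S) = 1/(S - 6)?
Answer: -16806422979/12413138270 ≈ -1.3539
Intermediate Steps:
x(c) = -9 + c (x(c) = c - 9 = -9 + c)
T(S) = -1/(3*(-6 + S)) (T(S) = -1/(3*(S - 6)) = -1/(3*(-6 + S)))
U = -101985/8 (U = -117*(-1/(-18 + 3*14) + 109) = -117*(-1/(-18 + 42) + 109) = -117*(-1/24 + 109) = -117*2615/24 = -101985/8 ≈ -12748.)
w = -96 (w = (12*(-1))*(-9 + 17) = -12*8 = -96)
w/U - 497129/365146 = -96/(-101985/8) - 497129/365146 = -96*(-8/101985) - 497129*1/365146 = 256/33995 - 497129/365146 = -16806422979/12413138270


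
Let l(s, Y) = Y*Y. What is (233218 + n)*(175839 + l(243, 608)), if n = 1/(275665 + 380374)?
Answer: 83462015461197009/656039 ≈ 1.2722e+11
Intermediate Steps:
l(s, Y) = Y**2
n = 1/656039 ≈ 1.5243e-6
(233218 + n)*(175839 + l(243, 608)) = (233218 + 1/656039)*(175839 + 608**2) = 153000103503*(175839 + 369664)/656039 = (153000103503/656039)*545503 = 83462015461197009/656039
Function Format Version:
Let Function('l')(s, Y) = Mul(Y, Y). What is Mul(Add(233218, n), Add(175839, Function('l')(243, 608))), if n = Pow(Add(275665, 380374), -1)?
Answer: Rational(83462015461197009, 656039) ≈ 1.2722e+11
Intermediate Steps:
Function('l')(s, Y) = Pow(Y, 2)
n = Rational(1, 656039) (n = Pow(656039, -1) = Rational(1, 656039) ≈ 1.5243e-6)
Mul(Add(233218, n), Add(175839, Function('l')(243, 608))) = Mul(Add(233218, Rational(1, 656039)), Add(175839, Pow(608, 2))) = Mul(Rational(153000103503, 656039), Add(175839, 369664)) = Mul(Rational(153000103503, 656039), 545503) = Rational(83462015461197009, 656039)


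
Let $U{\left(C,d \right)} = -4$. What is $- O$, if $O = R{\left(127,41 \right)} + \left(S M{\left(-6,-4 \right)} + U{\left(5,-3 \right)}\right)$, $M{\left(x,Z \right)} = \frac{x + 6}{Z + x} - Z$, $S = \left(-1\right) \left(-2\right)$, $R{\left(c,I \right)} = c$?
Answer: $-131$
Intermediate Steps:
$S = 2$
$M{\left(x,Z \right)} = - Z + \frac{6 + x}{Z + x}$ ($M{\left(x,Z \right)} = \frac{6 + x}{Z + x} - Z = - Z + \frac{6 + x}{Z + x}$)
$O = 131$ ($O = 127 - \left(4 - 2 \frac{6 - 6 - \left(-4\right)^{2} - \left(-4\right) \left(-6\right)}{-4 - 6}\right) = 127 - \left(4 - 2 \frac{6 - 6 - 16 - 24}{-10}\right) = 127 - \left(4 - 2 \left(- \frac{6 - 6 - 16 - 24}{10}\right)\right) = 127 - \left(4 - 2 \left(\left(- \frac{1}{10}\right) \left(-40\right)\right)\right) = 127 + \left(2 \cdot 4 - 4\right) = 127 + \left(8 - 4\right) = 127 + 4 = 131$)
$- O = \left(-1\right) 131 = -131$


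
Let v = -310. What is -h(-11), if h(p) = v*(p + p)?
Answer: -6820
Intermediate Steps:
h(p) = -620*p (h(p) = -310*(p + p) = -620*p)
-h(-11) = -(-620)*(-11) = -1*6820 = -6820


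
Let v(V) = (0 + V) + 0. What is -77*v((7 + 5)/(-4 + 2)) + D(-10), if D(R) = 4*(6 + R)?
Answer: 446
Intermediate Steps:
D(R) = 24 + 4*R
v(V) = V (v(V) = V + 0 = V)
-77*v((7 + 5)/(-4 + 2)) + D(-10) = -77*(7 + 5)/(-4 + 2) + (24 + 4*(-10)) = -924/(-2) + (24 - 40) = -924*(-1)/2 - 16 = -77*(-6) - 16 = 462 - 16 = 446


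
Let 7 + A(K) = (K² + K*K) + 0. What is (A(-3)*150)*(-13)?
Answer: -21450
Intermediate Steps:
A(K) = -7 + 2*K² (A(K) = -7 + ((K² + K*K) + 0) = -7 + ((K² + K²) + 0) = -7 + (2*K² + 0) = -7 + 2*K²)
(A(-3)*150)*(-13) = ((-7 + 2*(-3)²)*150)*(-13) = ((-7 + 2*9)*150)*(-13) = ((-7 + 18)*150)*(-13) = (11*150)*(-13) = 1650*(-13) = -21450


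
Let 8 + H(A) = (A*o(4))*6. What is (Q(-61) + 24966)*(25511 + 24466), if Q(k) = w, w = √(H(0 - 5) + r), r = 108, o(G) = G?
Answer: 1247725782 + 99954*I*√5 ≈ 1.2477e+9 + 2.235e+5*I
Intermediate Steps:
H(A) = -8 + 24*A (H(A) = -8 + (A*4)*6 = -8 + (4*A)*6 = -8 + 24*A)
w = 2*I*√5 (w = √((-8 + 24*(0 - 5)) + 108) = √((-8 + 24*(-5)) + 108) = √((-8 - 120) + 108) = √(-128 + 108) = √(-20) = 2*I*√5 ≈ 4.4721*I)
Q(k) = 2*I*√5
(Q(-61) + 24966)*(25511 + 24466) = (2*I*√5 + 24966)*(25511 + 24466) = (24966 + 2*I*√5)*49977 = 1247725782 + 99954*I*√5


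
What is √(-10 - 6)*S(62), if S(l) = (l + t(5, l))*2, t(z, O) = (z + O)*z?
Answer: 3176*I ≈ 3176.0*I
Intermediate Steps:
t(z, O) = z*(O + z) (t(z, O) = (O + z)*z = z*(O + z))
S(l) = 50 + 12*l (S(l) = (l + 5*(l + 5))*2 = (l + 5*(5 + l))*2 = (l + (25 + 5*l))*2 = (25 + 6*l)*2 = 50 + 12*l)
√(-10 - 6)*S(62) = √(-10 - 6)*(50 + 12*62) = √(-16)*(50 + 744) = (4*I)*794 = 3176*I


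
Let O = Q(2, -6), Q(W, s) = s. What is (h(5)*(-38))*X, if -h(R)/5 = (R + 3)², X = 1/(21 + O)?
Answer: 2432/3 ≈ 810.67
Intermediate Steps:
O = -6
X = 1/15 (X = 1/(21 - 6) = 1/15 ≈ 0.066667)
h(R) = -5*(3 + R)² (h(R) = -5*(R + 3)² = -5*(3 + R)²)
(h(5)*(-38))*X = (-5*(3 + 5)²*(-38))*(1/15) = (-5*8²*(-38))*(1/15) = (-5*64*(-38))*(1/15) = -320*(-38)*(1/15) = 12160*(1/15) = 2432/3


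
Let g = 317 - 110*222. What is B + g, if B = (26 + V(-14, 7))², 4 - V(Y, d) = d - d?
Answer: -23203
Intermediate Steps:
V(Y, d) = 4 (V(Y, d) = 4 - (d - d) = 4 - 1*0 = 4 + 0 = 4)
B = 900 (B = (26 + 4)² = 30² = 900)
g = -24103 (g = 317 - 24420 = -24103)
B + g = 900 - 24103 = -23203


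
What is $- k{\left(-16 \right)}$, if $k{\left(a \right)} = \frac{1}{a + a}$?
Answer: $\frac{1}{32} \approx 0.03125$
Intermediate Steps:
$k{\left(a \right)} = \frac{1}{2 a}$
$- k{\left(-16 \right)} = - \frac{1}{2 \left(-16\right)} = - \frac{-1}{2 \cdot 16} = \left(-1\right) \left(- \frac{1}{32}\right) = \frac{1}{32}$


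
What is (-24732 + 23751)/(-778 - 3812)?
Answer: 109/510 ≈ 0.21373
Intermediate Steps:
(-24732 + 23751)/(-778 - 3812) = -981/(-4590) = -981*(-1/4590) = 109/510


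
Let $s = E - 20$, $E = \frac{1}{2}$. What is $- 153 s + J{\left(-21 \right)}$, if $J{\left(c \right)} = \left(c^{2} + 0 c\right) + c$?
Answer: $\frac{6807}{2} \approx 3403.5$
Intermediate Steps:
$E = \frac{1}{2} \approx 0.5$
$J{\left(c \right)} = c + c^{2}$ ($J{\left(c \right)} = \left(c^{2} + 0\right) + c = c^{2} + c = c + c^{2}$)
$s = - \frac{39}{2}$ ($s = \frac{1}{2} - 20 = - \frac{39}{2} \approx -19.5$)
$- 153 s + J{\left(-21 \right)} = \left(-153\right) \left(- \frac{39}{2}\right) - 21 \left(1 - 21\right) = \frac{5967}{2} - -420 = \frac{5967}{2} + 420 = \frac{6807}{2}$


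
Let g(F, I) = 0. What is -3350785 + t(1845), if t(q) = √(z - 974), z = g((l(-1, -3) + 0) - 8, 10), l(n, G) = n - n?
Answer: -3350785 + I*√974 ≈ -3.3508e+6 + 31.209*I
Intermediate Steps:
l(n, G) = 0
z = 0
t(q) = I*√974 (t(q) = √(0 - 974) = √(-974) = I*√974)
-3350785 + t(1845) = -3350785 + I*√974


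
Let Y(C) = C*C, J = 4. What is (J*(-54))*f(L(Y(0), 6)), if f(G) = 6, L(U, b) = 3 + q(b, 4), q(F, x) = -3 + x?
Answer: -1296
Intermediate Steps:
Y(C) = C²
L(U, b) = 4 (L(U, b) = 3 + (-3 + 4) = 3 + 1 = 4)
(J*(-54))*f(L(Y(0), 6)) = (4*(-54))*6 = -216*6 = -1296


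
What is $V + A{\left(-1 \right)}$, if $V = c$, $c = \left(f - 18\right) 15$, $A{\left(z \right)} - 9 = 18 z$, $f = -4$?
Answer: $-339$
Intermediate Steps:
$A{\left(z \right)} = 9 + 18 z$
$c = -330$ ($c = \left(-4 - 18\right) 15 = \left(-22\right) 15 = -330$)
$V = -330$
$V + A{\left(-1 \right)} = -330 + \left(9 + 18 \left(-1\right)\right) = -330 + \left(9 - 18\right) = -330 - 9 = -339$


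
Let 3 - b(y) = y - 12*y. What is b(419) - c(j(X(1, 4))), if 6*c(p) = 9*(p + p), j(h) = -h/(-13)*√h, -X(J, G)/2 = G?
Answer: 4612 + 48*I*√2/13 ≈ 4612.0 + 5.2217*I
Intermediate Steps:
X(J, G) = -2*G
j(h) = h^(3/2)/13 (j(h) = -h*(-1/13)*√h = -(-h/13)*√h = -(-1)*h^(3/2)/13 = h^(3/2)/13)
c(p) = 3*p (c(p) = (9*(p + p))/6 = (9*(2*p))/6 = (18*p)/6 = 3*p)
b(y) = 3 + 11*y (b(y) = 3 - (y - 12*y) = 3 - (-11)*y = 3 + 11*y)
b(419) - c(j(X(1, 4))) = (3 + 11*419) - 3*(-2*4)^(3/2)/13 = (3 + 4609) - 3*(-8)^(3/2)/13 = 4612 - 3*(-16*I*√2)/13 = 4612 - 3*(-16*I*√2/13) = 4612 - (-48)*I*√2/13 = 4612 + 48*I*√2/13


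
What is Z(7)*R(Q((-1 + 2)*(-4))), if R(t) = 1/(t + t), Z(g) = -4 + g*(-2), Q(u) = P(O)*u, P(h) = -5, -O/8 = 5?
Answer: -9/20 ≈ -0.45000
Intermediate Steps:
O = -40 (O = -8*5 = -40)
Q(u) = -5*u
Z(g) = -4 - 2*g
R(t) = 1/(2*t)
Z(7)*R(Q((-1 + 2)*(-4))) = (-4 - 2*7)*(1/(2*((-5*(-1 + 2)*(-4))))) = (-4 - 14)*(1/(2*((-5*(-4))))) = -9/((-5*(-4))) = -9/20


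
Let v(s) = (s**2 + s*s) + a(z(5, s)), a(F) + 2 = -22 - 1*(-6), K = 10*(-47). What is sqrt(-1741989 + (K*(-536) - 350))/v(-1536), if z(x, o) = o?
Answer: I*sqrt(1490419)/4718574 ≈ 0.00025873*I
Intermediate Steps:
K = -470
a(F) = -18 (a(F) = -2 + (-22 - 1*(-6)) = -2 + (-22 + 6) = -2 - 16 = -18)
v(s) = -18 + 2*s**2 (v(s) = (s**2 + s*s) - 18 = (s**2 + s**2) - 18 = 2*s**2 - 18 = -18 + 2*s**2)
sqrt(-1741989 + (K*(-536) - 350))/v(-1536) = sqrt(-1741989 + (-470*(-536) - 350))/(-18 + 2*(-1536)**2) = sqrt(-1741989 + (251920 - 350))/(-18 + 2*2359296) = sqrt(-1741989 + 251570)/(-18 + 4718592) = sqrt(-1490419)/4718574 = (I*sqrt(1490419))*(1/4718574) = I*sqrt(1490419)/4718574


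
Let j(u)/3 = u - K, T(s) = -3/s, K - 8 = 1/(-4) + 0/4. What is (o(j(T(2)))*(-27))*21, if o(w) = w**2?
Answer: -6986007/16 ≈ -4.3663e+5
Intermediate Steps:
K = 31/4 (K = 8 + (1/(-4) + 0/4) = 8 + (1*(-1/4) + 0*(1/4)) = 8 + (-1/4 + 0) = 8 - 1/4 = 31/4 ≈ 7.7500)
j(u) = -93/4 + 3*u (j(u) = 3*(u - 1*31/4) = 3*(u - 31/4) = 3*(-31/4 + u) = -93/4 + 3*u)
(o(j(T(2)))*(-27))*21 = ((-93/4 + 3*(-3/2))**2*(-27))*21 = ((-93/4 - 9/2)**2*(-27))*21 = ((-111/4)**2*(-27))*21 = ((12321/16)*(-27))*21 = -332667/16*21 = -6986007/16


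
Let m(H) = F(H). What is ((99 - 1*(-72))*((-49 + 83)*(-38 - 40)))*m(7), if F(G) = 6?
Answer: -2720952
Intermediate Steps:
m(H) = 6
((99 - 1*(-72))*((-49 + 83)*(-38 - 40)))*m(7) = ((99 - 1*(-72))*((-49 + 83)*(-38 - 40)))*6 = ((99 + 72)*(34*(-78)))*6 = (171*(-2652))*6 = -453492*6 = -2720952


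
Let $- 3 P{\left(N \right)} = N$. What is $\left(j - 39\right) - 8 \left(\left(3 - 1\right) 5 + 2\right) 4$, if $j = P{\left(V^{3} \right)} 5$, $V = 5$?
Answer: $- \frac{1894}{3} \approx -631.33$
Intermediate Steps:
$P{\left(N \right)} = - \frac{N}{3}$
$j = - \frac{625}{3}$ ($j = - \frac{5^{3}}{3} \cdot 5 = \left(- \frac{1}{3}\right) 125 \cdot 5 = \left(- \frac{125}{3}\right) 5 = - \frac{625}{3} \approx -208.33$)
$\left(j - 39\right) - 8 \left(\left(3 - 1\right) 5 + 2\right) 4 = \left(- \frac{625}{3} - 39\right) - 8 \left(\left(3 - 1\right) 5 + 2\right) 4 = - \frac{742}{3} - 8 \left(2 \cdot 5 + 2\right) 4 = - \frac{742}{3} - 8 \left(10 + 2\right) 4 = - \frac{742}{3} - 8 \cdot 12 \cdot 4 = - \frac{742}{3} - 384 = - \frac{1894}{3}$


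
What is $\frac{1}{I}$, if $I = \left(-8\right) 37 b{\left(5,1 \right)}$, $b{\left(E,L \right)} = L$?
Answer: $- \frac{1}{296} \approx -0.0033784$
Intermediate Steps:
$I = -296$ ($I = \left(-8\right) 37 \cdot 1 = \left(-296\right) 1 = -296$)
$\frac{1}{I} = \frac{1}{-296} = - \frac{1}{296}$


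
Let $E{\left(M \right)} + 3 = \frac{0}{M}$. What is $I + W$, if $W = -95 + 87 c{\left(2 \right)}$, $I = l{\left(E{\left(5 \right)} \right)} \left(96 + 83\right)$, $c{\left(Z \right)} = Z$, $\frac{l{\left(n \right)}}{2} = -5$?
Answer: $-1711$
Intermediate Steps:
$E{\left(M \right)} = -3$ ($E{\left(M \right)} = -3 + \frac{0}{M} = -3 + 0 = -3$)
$l{\left(n \right)} = -10$ ($l{\left(n \right)} = 2 \left(-5\right) = -10$)
$I = -1790$ ($I = - 10 \left(96 + 83\right) = \left(-10\right) 179 = -1790$)
$W = 79$ ($W = -95 + 87 \cdot 2 = -95 + 174 = 79$)
$I + W = -1790 + 79 = -1711$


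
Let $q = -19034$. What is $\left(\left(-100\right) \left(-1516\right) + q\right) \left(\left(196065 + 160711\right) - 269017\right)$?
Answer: $11633859594$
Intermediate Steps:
$\left(\left(-100\right) \left(-1516\right) + q\right) \left(\left(196065 + 160711\right) - 269017\right) = \left(\left(-100\right) \left(-1516\right) - 19034\right) \left(\left(196065 + 160711\right) - 269017\right) = \left(151600 - 19034\right) \left(356776 - 269017\right) = 132566 \cdot 87759 = 11633859594$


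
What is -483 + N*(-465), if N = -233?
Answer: 107862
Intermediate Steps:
-483 + N*(-465) = -483 - 233*(-465) = -483 + 108345 = 107862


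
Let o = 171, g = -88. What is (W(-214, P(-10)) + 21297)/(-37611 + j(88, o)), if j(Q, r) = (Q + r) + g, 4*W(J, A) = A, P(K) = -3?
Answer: -1893/3328 ≈ -0.56881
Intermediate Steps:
W(J, A) = A/4
j(Q, r) = -88 + Q + r (j(Q, r) = (Q + r) - 88 = -88 + Q + r)
(W(-214, P(-10)) + 21297)/(-37611 + j(88, o)) = ((¼)*(-3) + 21297)/(-37611 + (-88 + 88 + 171)) = (-¾ + 21297)/(-37611 + 171) = (85185/4)/(-37440) = (85185/4)*(-1/37440) = -1893/3328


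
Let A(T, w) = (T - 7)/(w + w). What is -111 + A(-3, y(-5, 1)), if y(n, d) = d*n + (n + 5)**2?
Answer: -110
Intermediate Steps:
y(n, d) = (5 + n)**2 + d*n (y(n, d) = d*n + (5 + n)**2 = (5 + n)**2 + d*n)
A(T, w) = (-7 + T)/(2*w) (A(T, w) = (-7 + T)/((2*w)) = (-7 + T)*(1/(2*w)) = (-7 + T)/(2*w))
-111 + A(-3, y(-5, 1)) = -111 + (-7 - 3)/(2*((5 - 5)**2 + 1*(-5))) = -111 + (1/2)*(-10)/(0**2 - 5) = -111 + (1/2)*(-10)/(0 - 5) = -111 + (1/2)*(-10)/(-5) = -111 + (1/2)*(-1/5)*(-10) = -111 + 1 = -110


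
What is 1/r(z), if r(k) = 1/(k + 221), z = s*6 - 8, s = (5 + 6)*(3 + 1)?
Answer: 477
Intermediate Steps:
s = 44 (s = 11*4 = 44)
z = 256 (z = 44*6 - 8 = 264 - 8 = 256)
r(k) = 1/(221 + k)
1/r(z) = 1/(1/(221 + 256)) = 1/(1/477) = 477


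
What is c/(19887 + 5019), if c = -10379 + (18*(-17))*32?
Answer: -20171/24906 ≈ -0.80989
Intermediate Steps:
c = -20171 (c = -10379 - 306*32 = -10379 - 9792 = -20171)
c/(19887 + 5019) = -20171/(19887 + 5019) = -20171/24906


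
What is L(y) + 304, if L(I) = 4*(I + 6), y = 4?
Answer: 344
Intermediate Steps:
L(I) = 24 + 4*I (L(I) = 4*(6 + I) = 24 + 4*I)
L(y) + 304 = (24 + 4*4) + 304 = (24 + 16) + 304 = 40 + 304 = 344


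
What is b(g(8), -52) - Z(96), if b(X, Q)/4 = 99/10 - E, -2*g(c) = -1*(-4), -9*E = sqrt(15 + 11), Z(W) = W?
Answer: -282/5 + 4*sqrt(26)/9 ≈ -54.134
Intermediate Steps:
E = -sqrt(26)/9 (E = -sqrt(15 + 11)/9 = -sqrt(26)/9 ≈ -0.56656)
g(c) = -2 (g(c) = -(-1)*(-4)/2 = -1/2*4 = -2)
b(X, Q) = 198/5 + 4*sqrt(26)/9 (b(X, Q) = 4*(99/10 - (-1)*sqrt(26)/9) = 4*(99*(1/10) + sqrt(26)/9) = 4*(99/10 + sqrt(26)/9) = 198/5 + 4*sqrt(26)/9)
b(g(8), -52) - Z(96) = (198/5 + 4*sqrt(26)/9) - 1*96 = (198/5 + 4*sqrt(26)/9) - 96 = -282/5 + 4*sqrt(26)/9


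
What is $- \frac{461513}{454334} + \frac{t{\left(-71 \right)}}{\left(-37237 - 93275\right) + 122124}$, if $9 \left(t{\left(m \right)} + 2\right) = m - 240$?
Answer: $- \frac{17345531755}{17149291164} \approx -1.0114$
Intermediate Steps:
$t{\left(m \right)} = - \frac{86}{3} + \frac{m}{9}$ ($t{\left(m \right)} = -2 + \frac{m - 240}{9} = -2 + \frac{-240 + m}{9} = -2 + \left(- \frac{80}{3} + \frac{m}{9}\right) = - \frac{86}{3} + \frac{m}{9}$)
$- \frac{461513}{454334} + \frac{t{\left(-71 \right)}}{\left(-37237 - 93275\right) + 122124} = - \frac{461513}{454334} + \frac{- \frac{86}{3} + \frac{1}{9} \left(-71\right)}{\left(-37237 - 93275\right) + 122124} = \left(-461513\right) \frac{1}{454334} + \frac{- \frac{86}{3} - \frac{71}{9}}{-130512 + 122124} = - \frac{461513}{454334} - \frac{329}{9 \left(-8388\right)} = - \frac{461513}{454334} - - \frac{329}{75492} = - \frac{461513}{454334} + \frac{329}{75492} = - \frac{17345531755}{17149291164}$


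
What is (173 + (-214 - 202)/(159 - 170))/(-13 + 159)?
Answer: 2319/1606 ≈ 1.4440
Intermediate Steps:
(173 + (-214 - 202)/(159 - 170))/(-13 + 159) = (173 - 416/(-11))/146 = (173 - 416*(-1/11))*(1/146) = (173 + 416/11)*(1/146) = (2319/11)*(1/146) = 2319/1606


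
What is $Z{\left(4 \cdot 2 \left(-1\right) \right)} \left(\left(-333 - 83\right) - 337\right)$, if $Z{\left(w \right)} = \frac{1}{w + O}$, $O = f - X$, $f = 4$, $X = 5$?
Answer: $\frac{251}{3} \approx 83.667$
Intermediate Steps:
$O = -1$ ($O = 4 - 5 = -1$)
$Z{\left(w \right)} = \frac{1}{-1 + w}$ ($Z{\left(w \right)} = \frac{1}{w - 1} = \frac{1}{-1 + w}$)
$Z{\left(4 \cdot 2 \left(-1\right) \right)} \left(\left(-333 - 83\right) - 337\right) = \frac{\left(-333 - 83\right) - 337}{-1 + 4 \cdot 2 \left(-1\right)} = \frac{-416 - 337}{-1 + 8 \left(-1\right)} = \frac{1}{-1 - 8} \left(-753\right) = \frac{1}{-9} \left(-753\right) = \left(- \frac{1}{9}\right) \left(-753\right) = \frac{251}{3}$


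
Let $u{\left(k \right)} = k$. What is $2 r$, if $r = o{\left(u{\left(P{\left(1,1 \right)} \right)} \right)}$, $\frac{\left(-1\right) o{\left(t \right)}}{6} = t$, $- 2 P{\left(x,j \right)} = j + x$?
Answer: $12$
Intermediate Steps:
$P{\left(x,j \right)} = - \frac{j}{2} - \frac{x}{2}$ ($P{\left(x,j \right)} = - \frac{j + x}{2} = - \frac{j}{2} - \frac{x}{2}$)
$o{\left(t \right)} = - 6 t$
$r = 6$ ($r = - 6 \left(\left(- \frac{1}{2}\right) 1 - \frac{1}{2}\right) = - 6 \left(- \frac{1}{2} - \frac{1}{2}\right) = \left(-6\right) \left(-1\right) = 6$)
$2 r = 2 \cdot 6 = 12$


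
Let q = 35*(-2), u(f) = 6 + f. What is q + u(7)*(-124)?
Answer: -1682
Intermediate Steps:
q = -70
q + u(7)*(-124) = -70 + (6 + 7)*(-124) = -70 + 13*(-124) = -70 - 1612 = -1682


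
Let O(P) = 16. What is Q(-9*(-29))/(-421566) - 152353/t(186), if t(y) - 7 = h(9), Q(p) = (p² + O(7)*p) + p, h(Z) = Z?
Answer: -10704667621/1124176 ≈ -9522.2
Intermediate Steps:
Q(p) = p² + 17*p (Q(p) = (p² + 16*p) + p = p² + 17*p)
t(y) = 16 (t(y) = 7 + 9 = 16)
Q(-9*(-29))/(-421566) - 152353/t(186) = ((-9*(-29))*(17 - 9*(-29)))/(-421566) - 152353/16 = (261*(17 + 261))*(-1/421566) - 152353*1/16 = (261*278)*(-1/421566) - 152353/16 = 72558*(-1/421566) - 152353/16 = -12093/70261 - 152353/16 = -10704667621/1124176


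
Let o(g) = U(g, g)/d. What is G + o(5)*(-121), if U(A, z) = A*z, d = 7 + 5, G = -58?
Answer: -3721/12 ≈ -310.08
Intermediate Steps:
d = 12
o(g) = g**2/12 (o(g) = (g*g)/12 = g**2*(1/12) = g**2/12)
G + o(5)*(-121) = -58 + ((1/12)*5**2)*(-121) = -58 + ((1/12)*25)*(-121) = -58 + (25/12)*(-121) = -58 - 3025/12 = -3721/12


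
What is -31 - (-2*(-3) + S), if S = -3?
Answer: -34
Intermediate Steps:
-31 - (-2*(-3) + S) = -31 - (-2*(-3) - 3) = -31 - (6 - 3) = -31 - 1*3 = -31 - 3 = -34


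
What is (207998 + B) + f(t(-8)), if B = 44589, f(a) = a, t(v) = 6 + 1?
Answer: 252594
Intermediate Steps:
t(v) = 7
(207998 + B) + f(t(-8)) = (207998 + 44589) + 7 = 252587 + 7 = 252594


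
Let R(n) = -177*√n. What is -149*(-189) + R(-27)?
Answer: 28161 - 531*I*√3 ≈ 28161.0 - 919.72*I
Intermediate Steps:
-149*(-189) + R(-27) = -149*(-189) - 531*I*√3 = 28161 - 531*I*√3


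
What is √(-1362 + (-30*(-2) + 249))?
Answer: 9*I*√13 ≈ 32.45*I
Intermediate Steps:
√(-1362 + (-30*(-2) + 249)) = √(-1362 + (60 + 249)) = √(-1362 + 309) = √(-1053) = 9*I*√13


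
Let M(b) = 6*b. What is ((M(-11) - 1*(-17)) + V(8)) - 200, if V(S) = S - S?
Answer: -249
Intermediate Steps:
V(S) = 0
((M(-11) - 1*(-17)) + V(8)) - 200 = ((6*(-11) - 1*(-17)) + 0) - 200 = ((-66 + 17) + 0) - 200 = (-49 + 0) - 200 = -49 - 200 = -249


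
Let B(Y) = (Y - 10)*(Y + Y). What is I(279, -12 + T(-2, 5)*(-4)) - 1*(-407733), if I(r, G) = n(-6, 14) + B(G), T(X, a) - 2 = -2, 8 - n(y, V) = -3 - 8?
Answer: 408280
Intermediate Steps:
n(y, V) = 19 (n(y, V) = 8 - (-3 - 8) = 8 - 1*(-11) = 8 + 11 = 19)
T(X, a) = 0 (T(X, a) = 2 - 2 = 0)
B(Y) = 2*Y*(-10 + Y) (B(Y) = (-10 + Y)*(2*Y) = 2*Y*(-10 + Y))
I(r, G) = 19 + 2*G*(-10 + G)
I(279, -12 + T(-2, 5)*(-4)) - 1*(-407733) = (19 + 2*(-12 + 0*(-4))*(-10 + (-12 + 0*(-4)))) - 1*(-407733) = (19 + 2*(-12 + 0)*(-10 + (-12 + 0))) + 407733 = (19 + 2*(-12)*(-10 - 12)) + 407733 = (19 + 2*(-12)*(-22)) + 407733 = (19 + 528) + 407733 = 547 + 407733 = 408280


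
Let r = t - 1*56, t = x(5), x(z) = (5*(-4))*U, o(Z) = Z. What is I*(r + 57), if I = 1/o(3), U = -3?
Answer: 61/3 ≈ 20.333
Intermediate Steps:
x(z) = 60 (x(z) = (5*(-4))*(-3) = -20*(-3) = 60)
t = 60
I = ⅓ (I = 1/3 = ⅓ ≈ 0.33333)
r = 4 (r = 60 - 1*56 = 60 - 56 = 4)
I*(r + 57) = (4 + 57)/3 = (⅓)*61 = 61/3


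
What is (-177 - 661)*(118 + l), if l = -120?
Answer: 1676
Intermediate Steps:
(-177 - 661)*(118 + l) = (-177 - 661)*(118 - 120) = -838*(-2) = 1676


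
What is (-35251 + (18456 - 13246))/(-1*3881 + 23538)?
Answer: -2731/1787 ≈ -1.5283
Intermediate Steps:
(-35251 + (18456 - 13246))/(-1*3881 + 23538) = (-35251 + 5210)/(-3881 + 23538) = -30041/19657 = -30041*1/19657 = -2731/1787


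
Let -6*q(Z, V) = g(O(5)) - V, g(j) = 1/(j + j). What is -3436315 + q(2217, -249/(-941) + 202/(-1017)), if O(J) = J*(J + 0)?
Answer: -986562941615947/287099100 ≈ -3.4363e+6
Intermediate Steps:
O(J) = J**2 (O(J) = J*J = J**2)
g(j) = 1/(2*j)
q(Z, V) = -1/300 + V/6 (q(Z, V) = -(1/(2*(5**2)) - V)/6 = -((1/2)/25 - V)/6 = -((1/2)*(1/25) - V)/6 = -(1/50 - V)/6 = -1/300 + V/6)
-3436315 + q(2217, -249/(-941) + 202/(-1017)) = -3436315 + (-1/300 + (-249/(-941) + 202/(-1017))/6) = -3436315 + (-1/300 + (-249*(-1/941) + 202*(-1/1017))/6) = -3436315 + (-1/300 + (249/941 - 202/1017)/6) = -3436315 + (-1/300 + (1/6)*(63151/956997)) = -3436315 + (-1/300 + 63151/5741982) = -3436315 + 2200553/287099100 = -986562941615947/287099100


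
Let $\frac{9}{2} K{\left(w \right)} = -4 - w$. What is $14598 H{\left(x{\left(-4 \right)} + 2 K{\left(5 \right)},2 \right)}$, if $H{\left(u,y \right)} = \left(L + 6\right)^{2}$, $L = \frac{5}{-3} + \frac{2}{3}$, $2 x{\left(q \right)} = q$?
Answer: $364950$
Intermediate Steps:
$K{\left(w \right)} = - \frac{8}{9} - \frac{2 w}{9}$ ($K{\left(w \right)} = \frac{2 \left(-4 - w\right)}{9} = - \frac{8}{9} - \frac{2 w}{9}$)
$x{\left(q \right)} = \frac{q}{2}$
$L = -1$ ($L = 5 \left(- \frac{1}{3}\right) + 2 \cdot \frac{1}{3} = - \frac{5}{3} + \frac{2}{3} = -1$)
$H{\left(u,y \right)} = 25$ ($H{\left(u,y \right)} = \left(-1 + 6\right)^{2} = 5^{2} = 25$)
$14598 H{\left(x{\left(-4 \right)} + 2 K{\left(5 \right)},2 \right)} = 14598 \cdot 25 = 364950$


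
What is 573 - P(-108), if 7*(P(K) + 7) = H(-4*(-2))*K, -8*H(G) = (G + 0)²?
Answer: 3196/7 ≈ 456.57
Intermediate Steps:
H(G) = -G²/8 (H(G) = -(G + 0)²/8 = -G²/8)
P(K) = -7 - 8*K/7 (P(K) = -7 + ((-(-4*(-2))²/8)*K)/7 = -7 + ((-⅛*8²)*K)/7 = -7 + ((-⅛*64)*K)/7 = -7 + (-8*K)/7 = -7 - 8*K/7)
573 - P(-108) = 573 - (-7 - 8/7*(-108)) = 573 - (-7 + 864/7) = 573 - 1*815/7 = 573 - 815/7 = 3196/7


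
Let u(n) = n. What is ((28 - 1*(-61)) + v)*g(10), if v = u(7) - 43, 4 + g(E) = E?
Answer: 318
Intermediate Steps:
g(E) = -4 + E
v = -36 (v = 7 - 43 = -36)
((28 - 1*(-61)) + v)*g(10) = ((28 - 1*(-61)) - 36)*(-4 + 10) = ((28 + 61) - 36)*6 = (89 - 36)*6 = 53*6 = 318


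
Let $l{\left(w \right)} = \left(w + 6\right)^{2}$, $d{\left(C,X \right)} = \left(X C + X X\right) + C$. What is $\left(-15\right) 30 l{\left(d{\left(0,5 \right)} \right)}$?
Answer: $-432450$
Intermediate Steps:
$d{\left(C,X \right)} = C + X^{2} + C X$ ($d{\left(C,X \right)} = \left(C X + X^{2}\right) + C = \left(X^{2} + C X\right) + C = C + X^{2} + C X$)
$l{\left(w \right)} = \left(6 + w\right)^{2}$
$\left(-15\right) 30 l{\left(d{\left(0,5 \right)} \right)} = \left(-15\right) 30 \left(6 + \left(0 + 5^{2} + 0 \cdot 5\right)\right)^{2} = - 450 \left(6 + \left(0 + 25 + 0\right)\right)^{2} = - 450 \left(6 + 25\right)^{2} = - 450 \cdot 31^{2} = \left(-450\right) 961 = -432450$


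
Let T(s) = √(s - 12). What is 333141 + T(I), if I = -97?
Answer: 333141 + I*√109 ≈ 3.3314e+5 + 10.44*I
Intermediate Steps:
T(s) = √(-12 + s)
333141 + T(I) = 333141 + √(-12 - 97) = 333141 + √(-109) = 333141 + I*√109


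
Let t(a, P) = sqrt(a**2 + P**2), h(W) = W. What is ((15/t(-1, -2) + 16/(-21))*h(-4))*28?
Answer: 256/3 - 336*sqrt(5) ≈ -665.99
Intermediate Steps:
t(a, P) = sqrt(P**2 + a**2)
((15/t(-1, -2) + 16/(-21))*h(-4))*28 = ((15/(sqrt((-2)**2 + (-1)**2)) + 16/(-21))*(-4))*28 = ((15/(sqrt(4 + 1)) + 16*(-1/21))*(-4))*28 = ((15/(sqrt(5)) - 16/21)*(-4))*28 = ((15*(sqrt(5)/5) - 16/21)*(-4))*28 = ((3*sqrt(5) - 16/21)*(-4))*28 = ((-16/21 + 3*sqrt(5))*(-4))*28 = (64/21 - 12*sqrt(5))*28 = 256/3 - 336*sqrt(5)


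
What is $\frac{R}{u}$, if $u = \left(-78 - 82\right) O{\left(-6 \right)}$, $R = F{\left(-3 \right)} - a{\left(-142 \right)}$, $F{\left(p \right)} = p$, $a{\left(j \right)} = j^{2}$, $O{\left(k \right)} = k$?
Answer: $- \frac{20167}{960} \approx -21.007$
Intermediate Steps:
$R = -20167$ ($R = -3 - \left(-142\right)^{2} = -3 - 20164 = -20167$)
$u = 960$ ($u = \left(-78 - 82\right) \left(-6\right) = \left(-160\right) \left(-6\right) = 960$)
$\frac{R}{u} = - \frac{20167}{960}$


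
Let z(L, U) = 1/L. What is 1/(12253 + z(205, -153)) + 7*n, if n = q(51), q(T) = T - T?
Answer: 205/2511866 ≈ 8.1613e-5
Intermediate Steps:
q(T) = 0
n = 0
1/(12253 + z(205, -153)) + 7*n = 1/(12253 + 1/205) + 7*0 = 1/(12253 + 1/205) + 0 = 1/(2511866/205) + 0 = 205/2511866 + 0 = 205/2511866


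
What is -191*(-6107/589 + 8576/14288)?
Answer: 1666093/893 ≈ 1865.7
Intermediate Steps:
-191*(-6107/589 + 8576/14288) = -191*(-6107*1/589 + 8576*(1/14288)) = -191*(-197/19 + 536/893) = -191*(-8723/893) = 1666093/893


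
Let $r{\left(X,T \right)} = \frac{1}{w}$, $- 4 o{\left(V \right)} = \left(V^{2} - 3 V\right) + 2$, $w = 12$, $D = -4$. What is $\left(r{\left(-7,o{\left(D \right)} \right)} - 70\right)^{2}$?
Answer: $\frac{703921}{144} \approx 4888.3$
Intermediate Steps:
$o{\left(V \right)} = - \frac{1}{2} - \frac{V^{2}}{4} + \frac{3 V}{4}$ ($o{\left(V \right)} = - \frac{\left(V^{2} - 3 V\right) + 2}{4} = - \frac{2 + V^{2} - 3 V}{4} = - \frac{1}{2} - \frac{V^{2}}{4} + \frac{3 V}{4}$)
$r{\left(X,T \right)} = \frac{1}{12}$
$\left(r{\left(-7,o{\left(D \right)} \right)} - 70\right)^{2} = \left(\frac{1}{12} - 70\right)^{2} = \left(- \frac{839}{12}\right)^{2} = \frac{703921}{144}$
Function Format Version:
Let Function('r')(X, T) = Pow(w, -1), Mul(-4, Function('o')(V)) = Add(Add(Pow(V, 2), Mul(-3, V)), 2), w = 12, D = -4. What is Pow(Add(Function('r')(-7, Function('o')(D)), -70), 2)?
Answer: Rational(703921, 144) ≈ 4888.3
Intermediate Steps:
Function('o')(V) = Add(Rational(-1, 2), Mul(Rational(-1, 4), Pow(V, 2)), Mul(Rational(3, 4), V)) (Function('o')(V) = Mul(Rational(-1, 4), Add(Add(Pow(V, 2), Mul(-3, V)), 2)) = Mul(Rational(-1, 4), Add(2, Pow(V, 2), Mul(-3, V))) = Add(Rational(-1, 2), Mul(Rational(-1, 4), Pow(V, 2)), Mul(Rational(3, 4), V)))
Function('r')(X, T) = Rational(1, 12) (Function('r')(X, T) = Pow(12, -1) = Rational(1, 12))
Pow(Add(Function('r')(-7, Function('o')(D)), -70), 2) = Pow(Add(Rational(1, 12), -70), 2) = Pow(Rational(-839, 12), 2) = Rational(703921, 144)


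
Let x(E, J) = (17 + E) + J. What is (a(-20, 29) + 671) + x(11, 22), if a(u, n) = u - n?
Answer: 672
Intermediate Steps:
x(E, J) = 17 + E + J
(a(-20, 29) + 671) + x(11, 22) = ((-20 - 1*29) + 671) + (17 + 11 + 22) = ((-20 - 29) + 671) + 50 = (-49 + 671) + 50 = 622 + 50 = 672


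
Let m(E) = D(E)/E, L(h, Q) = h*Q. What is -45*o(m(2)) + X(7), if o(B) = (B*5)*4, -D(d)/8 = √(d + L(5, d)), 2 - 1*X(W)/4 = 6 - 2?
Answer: -8 + 7200*√3 ≈ 12463.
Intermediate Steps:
L(h, Q) = Q*h
X(W) = -8 (X(W) = 8 - 4*(6 - 2) = 8 - 4*4 = 8 - 16 = -8)
D(d) = -8*√6*√d (D(d) = -8*√(d + d*5) = -8*√(d + 5*d) = -8*√6*√d)
m(E) = -8*√6/√E (m(E) = (-8*√6*√E)/E = -8*√6/√E)
o(B) = 20*B (o(B) = (5*B)*4 = 20*B)
-45*o(m(2)) + X(7) = -900*(-8*√6/√2) - 8 = -900*(-8*√6*√2/2) - 8 = -900*(-8*√3) - 8 = -(-7200)*√3 - 8 = 7200*√3 - 8 = -8 + 7200*√3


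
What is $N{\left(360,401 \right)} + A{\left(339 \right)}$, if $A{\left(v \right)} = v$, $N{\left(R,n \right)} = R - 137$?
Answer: $562$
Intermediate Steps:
$N{\left(R,n \right)} = -137 + R$ ($N{\left(R,n \right)} = R - 137 = -137 + R$)
$N{\left(360,401 \right)} + A{\left(339 \right)} = \left(-137 + 360\right) + 339 = 223 + 339 = 562$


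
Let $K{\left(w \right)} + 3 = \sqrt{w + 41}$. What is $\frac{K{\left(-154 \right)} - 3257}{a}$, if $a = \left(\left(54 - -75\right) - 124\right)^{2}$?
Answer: $- \frac{652}{5} + \frac{i \sqrt{113}}{25} \approx -130.4 + 0.42521 i$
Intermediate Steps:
$a = 25$ ($a = \left(\left(54 + 75\right) - 124\right)^{2} = \left(129 - 124\right)^{2} = 5^{2} = 25$)
$K{\left(w \right)} = -3 + \sqrt{41 + w}$ ($K{\left(w \right)} = -3 + \sqrt{w + 41} = -3 + \sqrt{41 + w}$)
$\frac{K{\left(-154 \right)} - 3257}{a} = \frac{\left(-3 + \sqrt{41 - 154}\right) - 3257}{25} = \left(\left(-3 + \sqrt{-113}\right) - 3257\right) \frac{1}{25} = \left(\left(-3 + i \sqrt{113}\right) - 3257\right) \frac{1}{25} = \left(-3260 + i \sqrt{113}\right) \frac{1}{25} = - \frac{652}{5} + \frac{i \sqrt{113}}{25}$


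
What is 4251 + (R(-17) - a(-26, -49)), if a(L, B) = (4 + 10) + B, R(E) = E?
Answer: 4269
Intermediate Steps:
a(L, B) = 14 + B
4251 + (R(-17) - a(-26, -49)) = 4251 + (-17 - (14 - 49)) = 4251 + (-17 - 1*(-35)) = 4251 + (-17 + 35) = 4251 + 18 = 4269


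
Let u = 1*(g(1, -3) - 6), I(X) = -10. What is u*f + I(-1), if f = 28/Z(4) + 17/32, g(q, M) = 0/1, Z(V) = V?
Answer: -883/16 ≈ -55.188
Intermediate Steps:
g(q, M) = 0 (g(q, M) = 0*1 = 0)
u = -6 (u = 1*(0 - 6) = 1*(-6) = -6)
f = 241/32 (f = 28/4 + 17/32 = 28*(¼) + 17*(1/32) = 7 + 17/32 = 241/32 ≈ 7.5313)
u*f + I(-1) = -6*241/32 - 10 = -723/16 - 10 = -883/16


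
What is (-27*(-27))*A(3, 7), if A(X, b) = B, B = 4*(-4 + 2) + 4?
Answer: -2916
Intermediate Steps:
B = -4 (B = 4*(-2) + 4 = -8 + 4 = -4)
A(X, b) = -4
(-27*(-27))*A(3, 7) = -27*(-27)*(-4) = 729*(-4) = -2916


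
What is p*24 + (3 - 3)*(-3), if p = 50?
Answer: 1200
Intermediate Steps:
p*24 + (3 - 3)*(-3) = 50*24 + (3 - 3)*(-3) = 1200 + 0*(-3) = 1200 + 0 = 1200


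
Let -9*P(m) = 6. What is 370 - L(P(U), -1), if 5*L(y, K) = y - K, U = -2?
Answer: 5549/15 ≈ 369.93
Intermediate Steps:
P(m) = -⅔ (P(m) = -⅑*6 = -⅔)
L(y, K) = -K/5 + y/5 (L(y, K) = (y - K)/5 = -K/5 + y/5)
370 - L(P(U), -1) = 370 - (-⅕*(-1) + (⅕)*(-⅔)) = 370 - (⅕ - 2/15) = 370 - 1*1/15 = 370 - 1/15 = 5549/15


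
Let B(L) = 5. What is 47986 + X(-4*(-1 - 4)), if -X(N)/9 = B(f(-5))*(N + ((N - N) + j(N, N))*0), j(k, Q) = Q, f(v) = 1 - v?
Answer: 47086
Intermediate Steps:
X(N) = -45*N (X(N) = -45*(N + ((N - N) + N)*0) = -45*(N + (0 + N)*0) = -45*(N + N*0) = -45*(N + 0) = -45*N)
47986 + X(-4*(-1 - 4)) = 47986 - (-180)*(-1 - 4) = 47986 - (-180)*(-5) = 47986 - 45*20 = 47986 - 900 = 47086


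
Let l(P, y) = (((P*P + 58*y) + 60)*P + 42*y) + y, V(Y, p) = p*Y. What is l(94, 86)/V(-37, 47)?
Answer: -1308794/1739 ≈ -752.61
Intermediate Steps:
V(Y, p) = Y*p
l(P, y) = 43*y + P*(60 + P² + 58*y) (l(P, y) = (((P² + 58*y) + 60)*P + 42*y) + y = ((60 + P² + 58*y)*P + 42*y) + y = (P*(60 + P² + 58*y) + 42*y) + y = (42*y + P*(60 + P² + 58*y)) + y = 43*y + P*(60 + P² + 58*y))
l(94, 86)/V(-37, 47) = (94³ + 43*86 + 60*94 + 58*94*86)/((-37*47)) = (830584 + 3698 + 5640 + 468872)/(-1739) = 1308794*(-1/1739) = -1308794/1739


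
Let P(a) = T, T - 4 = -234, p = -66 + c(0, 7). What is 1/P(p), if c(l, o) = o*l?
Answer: -1/230 ≈ -0.0043478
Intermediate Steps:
c(l, o) = l*o
p = -66 (p = -66 + 0*7 = -66 + 0 = -66)
T = -230 (T = 4 - 234 = -230)
P(a) = -230
1/P(p) = 1/(-230) = -1/230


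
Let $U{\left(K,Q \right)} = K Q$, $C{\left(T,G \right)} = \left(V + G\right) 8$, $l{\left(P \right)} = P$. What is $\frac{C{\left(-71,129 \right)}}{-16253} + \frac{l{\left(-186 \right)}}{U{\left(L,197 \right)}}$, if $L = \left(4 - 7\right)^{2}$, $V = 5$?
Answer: $- \frac{1641238}{9605523} \approx -0.17086$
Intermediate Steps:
$L = 9$ ($L = \left(-3\right)^{2} = 9$)
$C{\left(T,G \right)} = 40 + 8 G$ ($C{\left(T,G \right)} = \left(5 + G\right) 8 = 40 + 8 G$)
$\frac{C{\left(-71,129 \right)}}{-16253} + \frac{l{\left(-186 \right)}}{U{\left(L,197 \right)}} = \frac{40 + 8 \cdot 129}{-16253} - \frac{186}{9 \cdot 197} = \left(40 + 1032\right) \left(- \frac{1}{16253}\right) - \frac{186}{1773} = 1072 \left(- \frac{1}{16253}\right) - \frac{62}{591} = - \frac{1072}{16253} - \frac{62}{591} = - \frac{1641238}{9605523}$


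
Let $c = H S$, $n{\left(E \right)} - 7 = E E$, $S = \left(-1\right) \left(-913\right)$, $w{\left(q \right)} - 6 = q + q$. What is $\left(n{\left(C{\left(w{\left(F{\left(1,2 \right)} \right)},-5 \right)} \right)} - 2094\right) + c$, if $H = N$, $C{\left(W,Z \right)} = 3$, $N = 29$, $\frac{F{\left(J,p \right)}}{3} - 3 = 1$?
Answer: $24399$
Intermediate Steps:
$F{\left(J,p \right)} = 12$ ($F{\left(J,p \right)} = 9 + 3 \cdot 1 = 9 + 3 = 12$)
$w{\left(q \right)} = 6 + 2 q$ ($w{\left(q \right)} = 6 + \left(q + q\right) = 6 + 2 q$)
$S = 913$
$H = 29$
$n{\left(E \right)} = 7 + E^{2}$ ($n{\left(E \right)} = 7 + E E = 7 + E^{2}$)
$c = 26477$ ($c = 29 \cdot 913 = 26477$)
$\left(n{\left(C{\left(w{\left(F{\left(1,2 \right)} \right)},-5 \right)} \right)} - 2094\right) + c = \left(\left(7 + 3^{2}\right) - 2094\right) + 26477 = \left(\left(7 + 9\right) - 2094\right) + 26477 = \left(16 - 2094\right) + 26477 = -2078 + 26477 = 24399$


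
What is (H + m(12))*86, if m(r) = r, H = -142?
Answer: -11180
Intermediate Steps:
(H + m(12))*86 = (-142 + 12)*86 = -130*86 = -11180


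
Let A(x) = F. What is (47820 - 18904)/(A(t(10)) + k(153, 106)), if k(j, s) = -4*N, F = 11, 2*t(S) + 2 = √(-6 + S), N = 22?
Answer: -28916/77 ≈ -375.53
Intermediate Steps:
t(S) = -1 + √(-6 + S)/2
A(x) = 11
k(j, s) = -88 (k(j, s) = -4*22 = -88)
(47820 - 18904)/(A(t(10)) + k(153, 106)) = (47820 - 18904)/(11 - 88) = 28916/(-77) = 28916*(-1/77) = -28916/77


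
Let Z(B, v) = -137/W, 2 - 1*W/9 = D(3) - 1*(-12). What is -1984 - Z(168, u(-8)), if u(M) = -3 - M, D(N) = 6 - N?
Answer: -232265/117 ≈ -1985.2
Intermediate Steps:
W = -117 (W = 18 - 9*((6 - 1*3) - 1*(-12)) = 18 - 9*((6 - 3) + 12) = 18 - 9*(3 + 12) = 18 - 9*15 = 18 - 135 = -117)
Z(B, v) = 137/117 (Z(B, v) = -137/(-117) = -137*(-1/117) = 137/117)
-1984 - Z(168, u(-8)) = -1984 - 1*137/117 = -1984 - 137/117 = -232265/117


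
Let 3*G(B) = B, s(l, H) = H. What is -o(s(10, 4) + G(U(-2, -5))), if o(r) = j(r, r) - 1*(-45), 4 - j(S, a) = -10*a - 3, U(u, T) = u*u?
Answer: -316/3 ≈ -105.33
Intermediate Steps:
U(u, T) = u²
G(B) = B/3
j(S, a) = 7 + 10*a (j(S, a) = 4 - (-10*a - 3) = 4 - (-3 - 10*a) = 4 + (3 + 10*a) = 7 + 10*a)
o(r) = 52 + 10*r (o(r) = (7 + 10*r) - 1*(-45) = (7 + 10*r) + 45 = 52 + 10*r)
-o(s(10, 4) + G(U(-2, -5))) = -(52 + 10*(4 + (⅓)*(-2)²)) = -(52 + 10*(4 + (⅓)*4)) = -(52 + 10*(4 + 4/3)) = -(52 + 10*(16/3)) = -(52 + 160/3) = -1*316/3 = -316/3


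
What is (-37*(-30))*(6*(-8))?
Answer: -53280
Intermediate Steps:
(-37*(-30))*(6*(-8)) = 1110*(-48) = -53280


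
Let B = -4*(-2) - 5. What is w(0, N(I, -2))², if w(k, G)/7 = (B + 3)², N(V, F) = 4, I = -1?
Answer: 63504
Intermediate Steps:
B = 3 (B = 8 - 5 = 3)
w(k, G) = 252 (w(k, G) = 7*(3 + 3)² = 7*6² = 7*36 = 252)
w(0, N(I, -2))² = 252² = 63504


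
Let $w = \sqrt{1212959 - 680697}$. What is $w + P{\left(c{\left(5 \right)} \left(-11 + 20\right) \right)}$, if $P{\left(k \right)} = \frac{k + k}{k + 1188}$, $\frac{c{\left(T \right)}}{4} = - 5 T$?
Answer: $- \frac{25}{4} + \sqrt{532262} \approx 723.31$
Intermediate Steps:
$c{\left(T \right)} = - 20 T$ ($c{\left(T \right)} = 4 \left(- 5 T\right) = - 20 T$)
$w = \sqrt{532262} \approx 729.56$
$P{\left(k \right)} = \frac{2 k}{1188 + k}$
$w + P{\left(c{\left(5 \right)} \left(-11 + 20\right) \right)} = \sqrt{532262} + \frac{2 \left(-20\right) 5 \left(-11 + 20\right)}{1188 + \left(-20\right) 5 \left(-11 + 20\right)} = \sqrt{532262} + \frac{2 \left(\left(-100\right) 9\right)}{1188 - 900} = \sqrt{532262} + 2 \left(-900\right) \frac{1}{1188 - 900} = \sqrt{532262} + 2 \left(-900\right) \frac{1}{288} = \sqrt{532262} - \frac{25}{4} = - \frac{25}{4} + \sqrt{532262}$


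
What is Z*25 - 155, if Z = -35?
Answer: -1030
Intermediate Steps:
Z*25 - 155 = -35*25 - 155 = -875 - 155 = -1030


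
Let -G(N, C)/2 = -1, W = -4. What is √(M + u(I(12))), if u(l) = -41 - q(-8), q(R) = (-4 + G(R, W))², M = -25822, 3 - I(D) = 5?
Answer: I*√25867 ≈ 160.83*I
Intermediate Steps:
G(N, C) = 2 (G(N, C) = -2*(-1) = 2)
I(D) = -2 (I(D) = 3 - 1*5 = 3 - 5 = -2)
q(R) = 4 (q(R) = (-4 + 2)² = (-2)² = 4)
u(l) = -45 (u(l) = -41 - 1*4 = -41 - 4 = -45)
√(M + u(I(12))) = √(-25822 - 45) = √(-25867) = I*√25867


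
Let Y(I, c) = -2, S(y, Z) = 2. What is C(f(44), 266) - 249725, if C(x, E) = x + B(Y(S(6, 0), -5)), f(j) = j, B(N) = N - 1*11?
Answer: -249694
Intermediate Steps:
B(N) = -11 + N (B(N) = N - 11 = -11 + N)
C(x, E) = -13 + x (C(x, E) = x + (-11 - 2) = x - 13 = -13 + x)
C(f(44), 266) - 249725 = (-13 + 44) - 249725 = 31 - 249725 = -249694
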